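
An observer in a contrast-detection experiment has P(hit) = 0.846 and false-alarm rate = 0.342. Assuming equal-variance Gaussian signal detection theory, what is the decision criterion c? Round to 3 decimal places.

z(0.846) = 1.0194, z(0.342) = -0.4070
c = −½·[z(H) + z(FA)] = −0.5 × (1.0194 + (-0.4070)) = -0.3062

c = -0.306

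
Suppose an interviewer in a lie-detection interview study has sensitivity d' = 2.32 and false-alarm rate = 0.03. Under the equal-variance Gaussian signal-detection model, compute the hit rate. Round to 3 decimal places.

z(false-alarm rate) = z(0.03) = -1.8808
z(H) = z(FA) + d' = -1.8808 + 2.32 = 0.4392
hit rate = Φ(0.4392) = 0.6697

hit rate = 0.670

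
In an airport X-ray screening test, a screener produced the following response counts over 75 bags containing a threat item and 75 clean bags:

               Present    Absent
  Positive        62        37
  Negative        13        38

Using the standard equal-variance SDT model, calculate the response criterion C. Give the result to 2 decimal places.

H = 62/75 = 0.8267
FA = 37/75 = 0.4933
z(H) = z(0.8267) = 0.941
z(FA) = z(0.4933) = -0.017
c = −½·[z(H) + z(FA)] = −0.5 × (0.941 + (-0.017)) = -0.462

C = -0.46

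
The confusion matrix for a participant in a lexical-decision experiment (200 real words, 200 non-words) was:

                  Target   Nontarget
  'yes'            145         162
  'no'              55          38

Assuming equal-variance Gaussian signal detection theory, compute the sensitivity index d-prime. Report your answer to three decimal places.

H = 145/200 = 0.7250
FA = 162/200 = 0.8100
z(H) = z(0.7250) = 0.5978
z(FA) = z(0.8100) = 0.8779
d' = z(H) − z(FA) = 0.5978 − 0.8779 = -0.2801

d-prime = -0.280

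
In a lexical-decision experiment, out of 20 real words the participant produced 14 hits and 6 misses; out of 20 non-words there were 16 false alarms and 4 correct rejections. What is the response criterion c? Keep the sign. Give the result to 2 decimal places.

c = -0.68

H = 14/20 = 0.7000
FA = 16/20 = 0.8000
z(H) = 0.5244
z(FA) = 0.8416
c = −½·[z(H) + z(FA)] = −0.5 × (0.5244 + 0.8416) = -0.6830
c < 0: the participant has a liberal response bias.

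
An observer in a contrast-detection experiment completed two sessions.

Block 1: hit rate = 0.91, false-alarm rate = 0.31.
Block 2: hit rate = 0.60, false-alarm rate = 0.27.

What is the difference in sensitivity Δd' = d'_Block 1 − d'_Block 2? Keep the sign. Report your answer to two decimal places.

Block 1: z(0.91) = 1.341, z(0.31) = -0.496, d' = 1.837
Block 2: z(0.60) = 0.253, z(0.27) = -0.613, d' = 0.866
Δd' = d'_Block 1 − d'_Block 2 = 1.837 − 0.866 = 0.971
Block 1 has the higher sensitivity.

Δd' = 0.97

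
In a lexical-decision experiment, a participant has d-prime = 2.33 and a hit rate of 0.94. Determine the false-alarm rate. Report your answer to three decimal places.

z(hit rate) = z(0.94) = 1.5548
z(FA) = z(H) − d' = 1.5548 − 2.33 = -0.7752
false-alarm rate = Φ(-0.7752) = 0.2191

false-alarm rate = 0.219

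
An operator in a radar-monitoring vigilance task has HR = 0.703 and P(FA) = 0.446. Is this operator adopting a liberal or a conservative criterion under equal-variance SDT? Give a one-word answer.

liberal

z(H) = 0.533, z(FA) = -0.136
c = −½·(z(H) + z(FA)) = -0.1985
c < 0 → liberal criterion (biased toward responding “yes”).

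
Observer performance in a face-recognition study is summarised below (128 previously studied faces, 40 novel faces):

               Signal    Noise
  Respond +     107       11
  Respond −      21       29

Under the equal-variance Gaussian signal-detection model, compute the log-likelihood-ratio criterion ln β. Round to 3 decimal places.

H = 107/128 = 0.8359
FA = 11/40 = 0.2750
Φ⁻¹(H) = Φ⁻¹(0.8359) = 0.9777
Φ⁻¹(FA) = Φ⁻¹(0.2750) = -0.5978
ln β = −½·[z(H)² − z(FA)²] = −0.5 × (0.9559 − 0.3574) = -0.29925

ln β = -0.299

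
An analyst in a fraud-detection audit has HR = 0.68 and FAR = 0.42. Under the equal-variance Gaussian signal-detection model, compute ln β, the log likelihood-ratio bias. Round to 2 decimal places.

ln β = -0.09

z(H) = z(0.68) = 0.468
z(FA) = z(0.42) = -0.202
ln β = −½·[z(H)² − z(FA)²] = −0.5 × (0.219 − 0.041) = -0.089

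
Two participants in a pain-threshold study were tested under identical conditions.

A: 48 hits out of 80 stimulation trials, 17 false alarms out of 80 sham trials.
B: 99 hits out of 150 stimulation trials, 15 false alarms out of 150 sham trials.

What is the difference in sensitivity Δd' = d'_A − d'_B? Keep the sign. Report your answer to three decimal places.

Δd' = -0.643

A: z(0.6000) = 0.2533, z(0.2125) = -0.7978, d' = 1.0511
B: z(0.6600) = 0.4125, z(0.1000) = -1.2816, d' = 1.6941
Δd' = d'_A − d'_B = 1.0511 − 1.6941 = -0.6430
B has the higher sensitivity.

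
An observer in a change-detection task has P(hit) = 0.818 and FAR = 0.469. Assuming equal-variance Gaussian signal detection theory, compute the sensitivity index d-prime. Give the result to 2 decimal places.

d-prime = 0.99

z(H) = z(0.818) = 0.908
z(FA) = z(0.469) = -0.078
d' = z(H) − z(FA) = 0.908 − (-0.078) = 0.986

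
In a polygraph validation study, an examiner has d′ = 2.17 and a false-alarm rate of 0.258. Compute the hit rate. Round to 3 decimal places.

hit rate = 0.936

z(false-alarm rate) = z(0.258) = -0.6495
z(H) = z(FA) + d' = -0.6495 + 2.17 = 1.5205
hit rate = Φ(1.5205) = 0.9358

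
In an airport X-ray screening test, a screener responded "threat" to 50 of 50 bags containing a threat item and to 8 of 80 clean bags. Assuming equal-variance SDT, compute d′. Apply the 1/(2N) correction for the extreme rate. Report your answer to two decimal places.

The hit rate is 50/50 = 1, so apply the 1/(2N) correction: H → 1 − 1/(2·50) = 0.99000.
z(H) = z(0.99000) = 2.326
z(FA) = z(0.10000) = -1.282
d' = 2.326 − (-1.282) = 3.608

d′ = 3.61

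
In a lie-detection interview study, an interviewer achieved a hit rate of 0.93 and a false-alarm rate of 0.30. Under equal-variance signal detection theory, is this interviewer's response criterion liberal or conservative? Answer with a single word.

z(H) = 1.476, z(FA) = -0.524
c = −½·(z(H) + z(FA)) = -0.476
c < 0 → liberal criterion (biased toward responding “yes”).

liberal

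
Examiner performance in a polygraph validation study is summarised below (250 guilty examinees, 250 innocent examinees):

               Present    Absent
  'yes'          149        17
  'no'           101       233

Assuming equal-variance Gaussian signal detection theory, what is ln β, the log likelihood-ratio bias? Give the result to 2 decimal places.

ln β = 1.08

H = 149/250 = 0.5960
FA = 17/250 = 0.0680
z(0.5960) = 0.243, z(0.0680) = -1.491
ln β = −½·[z(H)² − z(FA)²] = −0.5 × (0.059 − 2.223) = 1.082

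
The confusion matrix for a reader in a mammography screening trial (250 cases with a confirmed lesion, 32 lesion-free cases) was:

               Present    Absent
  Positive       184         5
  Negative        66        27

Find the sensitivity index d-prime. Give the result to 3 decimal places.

H = 184/250 = 0.7360
FA = 5/32 = 0.1562
z(H) = z(0.7360) = 0.6311
z(FA) = z(0.1562) = -1.0102
d' = z(H) − z(FA) = 0.6311 − (-1.0102) = 1.6413

d-prime = 1.641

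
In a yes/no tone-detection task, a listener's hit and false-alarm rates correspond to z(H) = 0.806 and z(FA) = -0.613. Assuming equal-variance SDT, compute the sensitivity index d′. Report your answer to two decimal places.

d′ = 1.42

d' = z(H) − z(FA) = 0.806 − (-0.613) = 1.419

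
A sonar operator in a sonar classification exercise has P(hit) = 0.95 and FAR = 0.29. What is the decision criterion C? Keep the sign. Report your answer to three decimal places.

z(H) = 1.6449
z(FA) = -0.5534
c = −½·[z(H) + z(FA)] = −0.5 × (1.6449 + (-0.5534)) = -0.54575

C = -0.546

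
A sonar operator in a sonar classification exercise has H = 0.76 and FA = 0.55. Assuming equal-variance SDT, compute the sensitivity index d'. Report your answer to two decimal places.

d' = 0.58

z(H) = z(0.76) = 0.706
z(FA) = z(0.55) = 0.126
d' = z(H) − z(FA) = 0.706 − 0.126 = 0.580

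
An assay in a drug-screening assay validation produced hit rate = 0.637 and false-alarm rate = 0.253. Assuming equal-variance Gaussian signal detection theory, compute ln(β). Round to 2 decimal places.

z(0.637) = 0.350, z(0.253) = -0.665
ln β = −½·[z(H)² − z(FA)²] = −0.5 × (0.123 − 0.442) = 0.1595

ln β = 0.16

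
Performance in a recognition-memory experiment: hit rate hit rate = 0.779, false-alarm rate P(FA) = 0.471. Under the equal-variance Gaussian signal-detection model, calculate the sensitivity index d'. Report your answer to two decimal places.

z(H) = z(0.779) = 0.7688
z(FA) = z(0.471) = -0.0728
d' = z(H) − z(FA) = 0.7688 − (-0.0728) = 0.8416

d' = 0.84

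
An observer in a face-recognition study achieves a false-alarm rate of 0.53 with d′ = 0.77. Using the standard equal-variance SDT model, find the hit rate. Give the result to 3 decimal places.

hit rate = 0.801

z(false-alarm rate) = z(0.53) = 0.0753
z(H) = z(FA) + d' = 0.0753 + 0.77 = 0.8453
hit rate = Φ(0.8453) = 0.8010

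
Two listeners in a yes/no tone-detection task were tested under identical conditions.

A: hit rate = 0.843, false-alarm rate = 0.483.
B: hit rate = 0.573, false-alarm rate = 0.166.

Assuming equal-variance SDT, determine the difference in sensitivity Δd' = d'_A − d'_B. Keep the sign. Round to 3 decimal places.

A: z(0.843) = 1.0069, z(0.483) = -0.0426, d' = 1.0495
B: z(0.573) = 0.1840, z(0.166) = -0.9701, d' = 1.1541
Δd' = d'_A − d'_B = 1.0495 − 1.1541 = -0.1046
B has the higher sensitivity.

Δd' = -0.105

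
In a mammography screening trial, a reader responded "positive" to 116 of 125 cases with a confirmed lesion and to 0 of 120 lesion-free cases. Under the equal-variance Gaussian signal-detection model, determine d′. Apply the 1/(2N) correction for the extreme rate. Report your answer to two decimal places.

d′ = 4.10

The false-alarm rate is 0/120 = 0, so apply the 1/(2N) correction: FA → 1/(2·120) = 0.00417.
z(H) = z(0.92800) = 1.461
z(FA) = z(0.00417) = -2.638
d' = 1.461 − (-2.638) = 4.099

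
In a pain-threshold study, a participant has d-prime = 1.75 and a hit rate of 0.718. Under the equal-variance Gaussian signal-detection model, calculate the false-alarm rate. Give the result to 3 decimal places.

z(hit rate) = z(0.718) = 0.5769
z(FA) = z(H) − d' = 0.5769 − 1.75 = -1.1731
false-alarm rate = Φ(-1.1731) = 0.1204

false-alarm rate = 0.120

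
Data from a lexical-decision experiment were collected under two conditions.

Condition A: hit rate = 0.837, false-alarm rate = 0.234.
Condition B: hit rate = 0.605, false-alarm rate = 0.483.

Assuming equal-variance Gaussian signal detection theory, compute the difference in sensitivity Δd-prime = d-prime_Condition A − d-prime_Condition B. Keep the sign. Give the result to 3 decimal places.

Condition A: z(0.837) = 0.9822, z(0.234) = -0.7257, d' = 1.7079
Condition B: z(0.605) = 0.2663, z(0.483) = -0.0426, d' = 0.3089
Δd' = d'_Condition A − d'_Condition B = 1.7079 − 0.3089 = 1.3990
Condition A has the higher sensitivity.

Δd-prime = 1.399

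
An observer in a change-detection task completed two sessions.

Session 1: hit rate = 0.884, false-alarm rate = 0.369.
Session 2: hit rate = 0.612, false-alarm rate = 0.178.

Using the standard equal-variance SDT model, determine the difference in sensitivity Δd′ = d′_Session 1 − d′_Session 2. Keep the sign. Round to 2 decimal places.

Session 1: z(0.884) = 1.195, z(0.369) = -0.335, d' = 1.530
Session 2: z(0.612) = 0.285, z(0.178) = -0.923, d' = 1.208
Δd' = d'_Session 1 − d'_Session 2 = 1.530 − 1.208 = 0.322
Session 1 has the higher sensitivity.

Δd′ = 0.32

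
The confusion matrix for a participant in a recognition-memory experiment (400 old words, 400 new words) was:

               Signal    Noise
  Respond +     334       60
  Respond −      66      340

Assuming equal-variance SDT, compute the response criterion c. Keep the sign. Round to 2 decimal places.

H = 334/400 = 0.8350
FA = 60/400 = 0.1500
z(0.8350) = 0.974, z(0.1500) = -1.036
c = −½·[z(H) + z(FA)] = −0.5 × (0.974 + (-1.036)) = 0.031

c = 0.03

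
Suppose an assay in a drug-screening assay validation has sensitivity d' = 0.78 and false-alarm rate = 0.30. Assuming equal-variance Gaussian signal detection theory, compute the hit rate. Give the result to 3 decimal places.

z(false-alarm rate) = z(0.30) = -0.5244
z(H) = z(FA) + d' = -0.5244 + 0.78 = 0.2556
hit rate = Φ(0.2556) = 0.6009

hit rate = 0.601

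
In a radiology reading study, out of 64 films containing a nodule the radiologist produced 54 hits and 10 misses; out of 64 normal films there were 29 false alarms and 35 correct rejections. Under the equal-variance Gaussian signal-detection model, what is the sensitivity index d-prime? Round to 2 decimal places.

d-prime = 1.13

H = 54/64 = 0.8438
FA = 29/64 = 0.4531
Φ⁻¹(H) = 1.0102
Φ⁻¹(FA) = -0.1178
d' = z(H) − z(FA) = 1.0102 − (-0.1178) = 1.1280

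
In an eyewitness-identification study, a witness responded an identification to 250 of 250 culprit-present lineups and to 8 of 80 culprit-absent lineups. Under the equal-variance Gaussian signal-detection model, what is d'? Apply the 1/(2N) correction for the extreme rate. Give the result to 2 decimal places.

d' = 4.16

The hit rate is 250/250 = 1, so apply the 1/(2N) correction: H → 1 − 1/(2·250) = 0.99800.
z(H) = z(0.99800) = 2.878
z(FA) = z(0.10000) = -1.282
d' = 2.878 − (-1.282) = 4.160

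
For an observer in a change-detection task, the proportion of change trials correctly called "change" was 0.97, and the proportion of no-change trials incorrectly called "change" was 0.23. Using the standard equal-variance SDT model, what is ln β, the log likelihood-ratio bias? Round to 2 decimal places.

ln β = -1.50

Φ⁻¹(H) = 1.881
Φ⁻¹(FA) = -0.739
ln β = −½·[z(H)² − z(FA)²] = −0.5 × (3.538 − 0.546) = -1.496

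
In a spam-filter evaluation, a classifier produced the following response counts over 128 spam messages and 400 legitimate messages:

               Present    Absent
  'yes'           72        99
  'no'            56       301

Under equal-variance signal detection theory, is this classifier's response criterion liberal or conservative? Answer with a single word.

z(H) = 0.157, z(FA) = -0.682
c = −½·(z(H) + z(FA)) = 0.2625
c > 0 → conservative criterion (biased toward responding “no”).

conservative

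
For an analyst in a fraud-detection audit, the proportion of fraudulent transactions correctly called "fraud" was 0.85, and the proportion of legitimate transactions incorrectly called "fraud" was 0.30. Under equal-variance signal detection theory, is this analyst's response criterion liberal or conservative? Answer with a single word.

z(H) = 1.036, z(FA) = -0.524
c = −½·(z(H) + z(FA)) = -0.256
c < 0 → liberal criterion (biased toward responding “yes”).

liberal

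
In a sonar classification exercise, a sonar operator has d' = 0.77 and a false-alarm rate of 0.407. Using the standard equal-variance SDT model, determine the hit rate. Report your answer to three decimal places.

z(false-alarm rate) = z(0.407) = -0.2353
z(H) = z(FA) + d' = -0.2353 + 0.77 = 0.5347
hit rate = Φ(0.5347) = 0.7036

hit rate = 0.704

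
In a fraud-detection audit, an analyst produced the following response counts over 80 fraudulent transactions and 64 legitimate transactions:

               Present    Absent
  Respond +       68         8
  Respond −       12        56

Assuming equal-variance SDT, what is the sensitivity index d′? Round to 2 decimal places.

H = 68/80 = 0.8500
FA = 8/64 = 0.1250
Φ⁻¹(H) = Φ⁻¹(0.8500) = 1.0364
Φ⁻¹(FA) = Φ⁻¹(0.1250) = -1.1503
d' = z(H) − z(FA) = 1.0364 − (-1.1503) = 2.1867

d′ = 2.19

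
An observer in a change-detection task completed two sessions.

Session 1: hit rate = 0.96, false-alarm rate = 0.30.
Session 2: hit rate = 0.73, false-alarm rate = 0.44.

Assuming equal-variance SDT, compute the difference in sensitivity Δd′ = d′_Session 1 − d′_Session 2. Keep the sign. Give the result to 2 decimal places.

Session 1: z(0.96) = 1.751, z(0.30) = -0.524, d' = 2.275
Session 2: z(0.73) = 0.613, z(0.44) = -0.151, d' = 0.764
Δd' = d'_Session 1 − d'_Session 2 = 2.275 − 0.764 = 1.511
Session 1 has the higher sensitivity.

Δd′ = 1.51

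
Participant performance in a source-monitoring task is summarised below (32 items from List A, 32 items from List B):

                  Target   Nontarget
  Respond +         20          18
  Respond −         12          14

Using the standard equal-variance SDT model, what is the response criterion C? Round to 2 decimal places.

C = -0.24

H = 20/32 = 0.6250
FA = 18/32 = 0.5625
Φ⁻¹(H) = Φ⁻¹(0.6250) = 0.3186
Φ⁻¹(FA) = Φ⁻¹(0.5625) = 0.1573
c = −½·[z(H) + z(FA)] = −0.5 × (0.3186 + 0.1573) = -0.23795
c < 0: the participant has a liberal response bias.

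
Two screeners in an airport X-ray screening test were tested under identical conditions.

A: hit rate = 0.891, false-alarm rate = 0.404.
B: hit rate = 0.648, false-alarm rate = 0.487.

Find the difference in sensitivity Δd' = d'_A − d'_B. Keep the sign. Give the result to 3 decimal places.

Δd' = 1.062

A: z(0.891) = 1.2319, z(0.404) = -0.2430, d' = 1.4749
B: z(0.648) = 0.3799, z(0.487) = -0.0326, d' = 0.4125
Δd' = d'_A − d'_B = 1.4749 − 0.4125 = 1.0624
A has the higher sensitivity.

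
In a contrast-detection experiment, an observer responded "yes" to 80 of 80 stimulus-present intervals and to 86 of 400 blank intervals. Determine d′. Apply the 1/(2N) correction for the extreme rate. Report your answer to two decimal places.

d′ = 3.29

The hit rate is 80/80 = 1, so apply the 1/(2N) correction: H → 1 − 1/(2·80) = 0.99375.
z(H) = z(0.99375) = 2.498
z(FA) = z(0.21500) = -0.789
d' = 2.498 − (-0.789) = 3.287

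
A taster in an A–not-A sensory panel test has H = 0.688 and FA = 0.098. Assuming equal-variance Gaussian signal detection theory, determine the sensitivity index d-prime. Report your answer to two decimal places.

z(0.688) = 0.490, z(0.098) = -1.293
d' = z(H) − z(FA) = 0.490 − (-1.293) = 1.783

d-prime = 1.78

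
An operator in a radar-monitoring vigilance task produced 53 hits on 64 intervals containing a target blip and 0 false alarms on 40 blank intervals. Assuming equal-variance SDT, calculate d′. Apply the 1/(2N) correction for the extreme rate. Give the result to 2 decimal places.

The false-alarm rate is 0/40 = 0, so apply the 1/(2N) correction: FA → 1/(2·40) = 0.01250.
z(H) = z(0.82812) = 0.947
z(FA) = z(0.01250) = -2.241
d' = 0.947 − (-2.241) = 3.188

d′ = 3.19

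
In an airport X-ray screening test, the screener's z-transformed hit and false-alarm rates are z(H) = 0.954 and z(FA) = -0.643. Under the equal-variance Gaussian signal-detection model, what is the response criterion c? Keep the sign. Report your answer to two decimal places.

c = −½·[z(H) + z(FA)] = −½·(0.954 + (-0.643)) = -0.1555
c < 0: the screener has a liberal response bias.

c = -0.16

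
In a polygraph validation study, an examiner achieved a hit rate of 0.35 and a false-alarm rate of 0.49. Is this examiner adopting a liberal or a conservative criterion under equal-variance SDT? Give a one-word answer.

z(H) = -0.385, z(FA) = -0.025
c = −½·(z(H) + z(FA)) = 0.205
c > 0 → conservative criterion (biased toward responding “no”).

conservative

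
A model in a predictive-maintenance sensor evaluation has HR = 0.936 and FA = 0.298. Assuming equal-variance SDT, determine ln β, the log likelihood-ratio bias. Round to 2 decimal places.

ln β = -1.02

Φ⁻¹(H) = 1.522
Φ⁻¹(FA) = -0.530
ln β = −½·[z(H)² − z(FA)²] = −0.5 × (2.316 − 0.281) = -1.0175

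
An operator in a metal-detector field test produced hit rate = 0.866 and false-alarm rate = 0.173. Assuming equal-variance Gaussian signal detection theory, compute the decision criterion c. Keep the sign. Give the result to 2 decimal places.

c = -0.08

z(H) = z(0.866) = 1.1077
z(FA) = z(0.173) = -0.9424
c = −½·[z(H) + z(FA)] = −0.5 × (1.1077 + (-0.9424)) = -0.08265
c < 0: the operator has a liberal response bias.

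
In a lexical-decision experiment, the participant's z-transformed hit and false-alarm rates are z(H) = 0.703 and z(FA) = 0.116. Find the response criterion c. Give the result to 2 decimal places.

c = -0.41

c = −½·[z(H) + z(FA)] = −½·(0.703 + 0.116) = -0.4095
c < 0: the participant has a liberal response bias.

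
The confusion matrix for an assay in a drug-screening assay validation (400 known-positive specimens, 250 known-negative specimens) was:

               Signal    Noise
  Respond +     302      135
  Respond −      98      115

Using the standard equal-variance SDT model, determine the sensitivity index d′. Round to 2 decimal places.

d′ = 0.59

H = 302/400 = 0.7550
FA = 135/250 = 0.5400
z(H) = z(0.7550) = 0.6903
z(FA) = z(0.5400) = 0.1004
d' = z(H) − z(FA) = 0.6903 − 0.1004 = 0.5899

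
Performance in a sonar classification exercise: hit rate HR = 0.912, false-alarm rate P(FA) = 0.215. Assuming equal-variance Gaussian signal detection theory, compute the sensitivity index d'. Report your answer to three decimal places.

d' = 2.142

z(H) = 1.3532
z(FA) = -0.7892
d' = z(H) − z(FA) = 1.3532 − (-0.7892) = 2.1424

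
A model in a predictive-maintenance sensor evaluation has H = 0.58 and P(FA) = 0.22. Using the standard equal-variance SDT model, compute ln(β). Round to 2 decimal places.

z(H) = z(0.58) = 0.202
z(FA) = z(0.22) = -0.772
ln β = −½·[z(H)² − z(FA)²] = −0.5 × (0.041 − 0.596) = 0.2775

ln β = 0.28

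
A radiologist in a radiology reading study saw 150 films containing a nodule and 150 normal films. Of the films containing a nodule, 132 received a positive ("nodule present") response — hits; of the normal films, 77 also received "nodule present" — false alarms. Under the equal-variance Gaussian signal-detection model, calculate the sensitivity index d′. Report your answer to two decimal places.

d′ = 1.14

H = 132/150 = 0.8800
FA = 77/150 = 0.5133
z(H) = 1.1750
z(FA) = 0.0333
d' = z(H) − z(FA) = 1.1750 − 0.0333 = 1.1417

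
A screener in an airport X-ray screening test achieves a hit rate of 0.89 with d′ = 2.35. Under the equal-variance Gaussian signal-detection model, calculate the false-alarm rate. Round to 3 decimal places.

false-alarm rate = 0.131

z(hit rate) = z(0.89) = 1.2265
z(FA) = z(H) − d' = 1.2265 − 2.35 = -1.1235
false-alarm rate = Φ(-1.1235) = 0.1306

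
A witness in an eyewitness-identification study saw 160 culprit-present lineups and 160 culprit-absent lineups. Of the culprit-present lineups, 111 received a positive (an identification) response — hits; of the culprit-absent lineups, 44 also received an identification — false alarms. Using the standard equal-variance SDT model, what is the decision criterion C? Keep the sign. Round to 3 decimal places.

H = 111/160 = 0.6937
FA = 44/160 = 0.2750
z(H) = z(0.6937) = 0.5064
z(FA) = z(0.2750) = -0.5978
c = −½·[z(H) + z(FA)] = −0.5 × (0.5064 + (-0.5978)) = 0.0457

C = 0.046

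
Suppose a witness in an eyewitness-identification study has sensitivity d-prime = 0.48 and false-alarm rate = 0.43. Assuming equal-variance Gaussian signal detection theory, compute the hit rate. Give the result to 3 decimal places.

z(false-alarm rate) = z(0.43) = -0.1764
z(H) = z(FA) + d' = -0.1764 + 0.48 = 0.3036
hit rate = Φ(0.3036) = 0.6193

hit rate = 0.619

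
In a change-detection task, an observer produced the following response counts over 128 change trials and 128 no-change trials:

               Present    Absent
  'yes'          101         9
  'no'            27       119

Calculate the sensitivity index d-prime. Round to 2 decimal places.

d-prime = 2.28

H = 101/128 = 0.7891
FA = 9/128 = 0.0703
Φ⁻¹(H) = 0.803
Φ⁻¹(FA) = -1.474
d' = z(H) − z(FA) = 0.803 − (-1.474) = 2.277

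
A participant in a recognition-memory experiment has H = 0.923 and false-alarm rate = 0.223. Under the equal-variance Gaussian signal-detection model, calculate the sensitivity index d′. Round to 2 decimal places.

z(H) = z(0.923) = 1.4255
z(FA) = z(0.223) = -0.7621
d' = z(H) − z(FA) = 1.4255 − (-0.7621) = 2.1876

d′ = 2.19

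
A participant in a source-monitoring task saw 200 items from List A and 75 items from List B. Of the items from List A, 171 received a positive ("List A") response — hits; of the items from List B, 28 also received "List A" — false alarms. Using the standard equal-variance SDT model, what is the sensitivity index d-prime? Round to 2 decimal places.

H = 171/200 = 0.8550
FA = 28/75 = 0.3733
z(H) = z(0.8550) = 1.0581
z(FA) = z(0.3733) = -0.3231
d' = z(H) − z(FA) = 1.0581 − (-0.3231) = 1.3812

d-prime = 1.38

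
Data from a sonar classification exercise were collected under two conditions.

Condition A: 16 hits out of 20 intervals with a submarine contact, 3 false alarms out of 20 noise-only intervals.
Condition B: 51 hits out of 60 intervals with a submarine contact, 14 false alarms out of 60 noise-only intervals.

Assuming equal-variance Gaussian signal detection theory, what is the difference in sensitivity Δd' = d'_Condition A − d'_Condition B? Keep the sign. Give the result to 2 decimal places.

Δd' = 0.11

Condition A: z(0.8000) = 0.842, z(0.1500) = -1.036, d' = 1.878
Condition B: z(0.8500) = 1.036, z(0.2333) = -0.728, d' = 1.764
Δd' = d'_Condition A − d'_Condition B = 1.878 − 1.764 = 0.114
Condition A has the higher sensitivity.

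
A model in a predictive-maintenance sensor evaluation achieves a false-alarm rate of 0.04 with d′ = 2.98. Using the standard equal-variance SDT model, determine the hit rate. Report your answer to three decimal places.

hit rate = 0.891

z(false-alarm rate) = z(0.04) = -1.7507
z(H) = z(FA) + d' = -1.7507 + 2.98 = 1.2293
hit rate = Φ(1.2293) = 0.8905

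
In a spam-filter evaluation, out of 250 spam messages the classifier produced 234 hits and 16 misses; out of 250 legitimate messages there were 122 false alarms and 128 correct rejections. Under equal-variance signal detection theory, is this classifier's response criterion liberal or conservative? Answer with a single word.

liberal

z(H) = 1.522, z(FA) = -0.030
c = −½·(z(H) + z(FA)) = -0.746
c < 0 → liberal criterion (biased toward responding “yes”).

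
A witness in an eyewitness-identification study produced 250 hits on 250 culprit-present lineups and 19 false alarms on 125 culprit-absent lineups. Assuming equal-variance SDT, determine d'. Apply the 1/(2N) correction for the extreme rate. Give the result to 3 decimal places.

d' = 3.906

The hit rate is 250/250 = 1, so apply the 1/(2N) correction: H → 1 − 1/(2·250) = 0.99800.
z(H) = z(0.99800) = 2.8782
z(FA) = z(0.15200) = -1.0279
d' = 2.8782 − (-1.0279) = 3.9061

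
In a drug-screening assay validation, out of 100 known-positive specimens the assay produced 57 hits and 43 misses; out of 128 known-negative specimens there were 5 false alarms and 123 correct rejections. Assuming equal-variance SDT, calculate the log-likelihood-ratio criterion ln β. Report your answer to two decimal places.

H = 57/100 = 0.5700
FA = 5/128 = 0.0391
z(H) = 0.176
z(FA) = -1.761
ln β = −½·[z(H)² − z(FA)²] = −0.5 × (0.031 − 3.101) = 1.535

ln β = 1.54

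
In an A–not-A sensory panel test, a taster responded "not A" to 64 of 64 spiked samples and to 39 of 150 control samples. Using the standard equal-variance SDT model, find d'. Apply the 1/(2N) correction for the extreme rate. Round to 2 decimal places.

d' = 3.06

The hit rate is 64/64 = 1, so apply the 1/(2N) correction: H → 1 − 1/(2·64) = 0.99219.
z(H) = z(0.99219) = 2.418
z(FA) = z(0.26000) = -0.643
d' = 2.418 − (-0.643) = 3.061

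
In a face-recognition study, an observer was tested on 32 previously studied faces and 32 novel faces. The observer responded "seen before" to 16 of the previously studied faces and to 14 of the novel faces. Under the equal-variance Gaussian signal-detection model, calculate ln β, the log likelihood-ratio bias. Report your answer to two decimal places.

H = 16/32 = 0.5000
FA = 14/32 = 0.4375
z(H) = z(0.5000) = 0.000
z(FA) = z(0.4375) = -0.157
ln β = −½·[z(H)² − z(FA)²] = −0.5 × (0.000 − 0.025) = 0.0125

ln β = 0.01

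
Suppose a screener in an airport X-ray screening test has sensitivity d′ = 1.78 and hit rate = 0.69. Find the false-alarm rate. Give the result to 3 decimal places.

z(hit rate) = z(0.69) = 0.4959
z(FA) = z(H) − d' = 0.4959 − 1.78 = -1.2841
false-alarm rate = Φ(-1.2841) = 0.0996

false-alarm rate = 0.100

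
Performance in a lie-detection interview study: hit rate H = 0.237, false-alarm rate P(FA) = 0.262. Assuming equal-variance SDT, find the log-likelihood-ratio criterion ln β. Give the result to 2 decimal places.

z(H) = z(0.237) = -0.716
z(FA) = z(0.262) = -0.637
ln β = −½·[z(H)² − z(FA)²] = −0.5 × (0.513 − 0.406) = -0.0535

ln β = -0.05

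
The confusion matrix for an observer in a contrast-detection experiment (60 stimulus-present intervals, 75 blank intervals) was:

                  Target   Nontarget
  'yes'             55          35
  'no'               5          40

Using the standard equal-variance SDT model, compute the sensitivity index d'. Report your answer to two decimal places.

H = 55/60 = 0.9167
FA = 35/75 = 0.4667
z(0.9167) = 1.3832, z(0.4667) = -0.0836
d' = z(H) − z(FA) = 1.3832 − (-0.0836) = 1.4668

d' = 1.47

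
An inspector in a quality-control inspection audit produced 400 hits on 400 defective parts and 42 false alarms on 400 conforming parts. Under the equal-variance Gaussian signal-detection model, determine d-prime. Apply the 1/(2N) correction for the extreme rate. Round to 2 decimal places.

d-prime = 4.28

The hit rate is 400/400 = 1, so apply the 1/(2N) correction: H → 1 − 1/(2·400) = 0.99875.
z(H) = z(0.99875) = 3.023
z(FA) = z(0.10500) = -1.254
d' = 3.023 − (-1.254) = 4.277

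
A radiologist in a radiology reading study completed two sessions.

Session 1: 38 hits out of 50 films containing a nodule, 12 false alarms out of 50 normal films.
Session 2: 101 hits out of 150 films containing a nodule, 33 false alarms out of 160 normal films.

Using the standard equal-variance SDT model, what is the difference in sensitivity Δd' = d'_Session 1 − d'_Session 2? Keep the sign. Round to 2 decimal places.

Session 1: z(0.7600) = 0.706, z(0.2400) = -0.706, d' = 1.412
Session 2: z(0.6733) = 0.449, z(0.2062) = -0.820, d' = 1.269
Δd' = d'_Session 1 − d'_Session 2 = 1.412 − 1.269 = 0.143
Session 1 has the higher sensitivity.

Δd' = 0.14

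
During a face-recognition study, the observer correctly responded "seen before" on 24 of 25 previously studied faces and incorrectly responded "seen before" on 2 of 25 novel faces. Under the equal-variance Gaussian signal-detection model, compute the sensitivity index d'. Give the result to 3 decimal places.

d' = 3.156

H = 24/25 = 0.9600
FA = 2/25 = 0.0800
z(0.9600) = 1.7507, z(0.0800) = -1.4051
d' = z(H) − z(FA) = 1.7507 − (-1.4051) = 3.1558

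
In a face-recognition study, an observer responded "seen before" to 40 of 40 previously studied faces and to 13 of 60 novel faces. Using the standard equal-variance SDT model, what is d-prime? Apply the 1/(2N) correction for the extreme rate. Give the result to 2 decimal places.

The hit rate is 40/40 = 1, so apply the 1/(2N) correction: H → 1 − 1/(2·40) = 0.98750.
z(H) = z(0.98750) = 2.241
z(FA) = z(0.21667) = -0.783
d' = 2.241 − (-0.783) = 3.024

d-prime = 3.02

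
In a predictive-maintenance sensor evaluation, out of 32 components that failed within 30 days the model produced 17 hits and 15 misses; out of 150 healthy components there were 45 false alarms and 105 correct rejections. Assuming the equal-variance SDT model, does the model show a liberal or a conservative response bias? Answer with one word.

conservative

z(H) = 0.078, z(FA) = -0.524
c = −½·(z(H) + z(FA)) = 0.223
c > 0 → conservative criterion (biased toward responding “no”).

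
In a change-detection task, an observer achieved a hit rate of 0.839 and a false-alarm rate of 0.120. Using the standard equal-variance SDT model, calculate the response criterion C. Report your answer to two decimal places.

C = 0.09

z(H) = z(0.839) = 0.9904
z(FA) = z(0.120) = -1.1750
c = −½·[z(H) + z(FA)] = −0.5 × (0.9904 + (-1.1750)) = 0.0923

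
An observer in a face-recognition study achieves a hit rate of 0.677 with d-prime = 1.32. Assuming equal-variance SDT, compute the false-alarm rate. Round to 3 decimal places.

z(hit rate) = z(0.677) = 0.4593
z(FA) = z(H) − d' = 0.4593 − 1.32 = -0.8607
false-alarm rate = Φ(-0.8607) = 0.1947

false-alarm rate = 0.195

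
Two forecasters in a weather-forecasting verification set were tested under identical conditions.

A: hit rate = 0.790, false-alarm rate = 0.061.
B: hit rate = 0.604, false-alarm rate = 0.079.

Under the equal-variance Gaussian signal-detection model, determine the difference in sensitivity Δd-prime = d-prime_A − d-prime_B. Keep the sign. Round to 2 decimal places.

A: z(0.790) = 0.806, z(0.061) = -1.546, d' = 2.352
B: z(0.604) = 0.264, z(0.079) = -1.412, d' = 1.676
Δd' = d'_A − d'_B = 2.352 − 1.676 = 0.676
A has the higher sensitivity.

Δd-prime = 0.68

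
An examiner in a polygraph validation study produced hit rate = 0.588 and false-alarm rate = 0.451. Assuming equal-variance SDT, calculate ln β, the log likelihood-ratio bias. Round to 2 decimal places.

Φ⁻¹(0.588) = 0.222, Φ⁻¹(0.451) = -0.123
ln β = −½·[z(H)² − z(FA)²] = −0.5 × (0.049 − 0.015) = -0.017

ln β = -0.02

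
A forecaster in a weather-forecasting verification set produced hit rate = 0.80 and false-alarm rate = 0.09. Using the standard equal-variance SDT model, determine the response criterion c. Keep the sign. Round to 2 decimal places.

c = 0.25

Φ⁻¹(H) = Φ⁻¹(0.80) = 0.842
Φ⁻¹(FA) = Φ⁻¹(0.09) = -1.341
c = −½·[z(H) + z(FA)] = −0.5 × (0.842 + (-1.341)) = 0.2495
c > 0: the forecaster has a conservative response bias.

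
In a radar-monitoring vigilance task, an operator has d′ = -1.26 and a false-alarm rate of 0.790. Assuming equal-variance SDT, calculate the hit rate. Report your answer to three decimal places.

hit rate = 0.325

z(false-alarm rate) = z(0.790) = 0.8064
z(H) = z(FA) + d' = 0.8064 + (-1.26) = -0.4536
hit rate = Φ(-0.4536) = 0.3251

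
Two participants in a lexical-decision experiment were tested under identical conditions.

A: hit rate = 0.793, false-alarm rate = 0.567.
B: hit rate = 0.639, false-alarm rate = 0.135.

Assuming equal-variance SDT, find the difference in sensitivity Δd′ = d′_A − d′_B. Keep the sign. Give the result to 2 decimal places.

Δd′ = -0.81

A: z(0.793) = 0.817, z(0.567) = 0.169, d' = 0.648
B: z(0.639) = 0.356, z(0.135) = -1.103, d' = 1.459
Δd' = d'_A − d'_B = 0.648 − 1.459 = -0.811
B has the higher sensitivity.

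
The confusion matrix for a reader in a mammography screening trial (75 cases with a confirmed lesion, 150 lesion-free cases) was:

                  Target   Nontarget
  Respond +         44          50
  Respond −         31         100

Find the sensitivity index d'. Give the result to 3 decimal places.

d' = 0.650

H = 44/75 = 0.5867
FA = 50/150 = 0.3333
Φ⁻¹(0.5867) = 0.2191, Φ⁻¹(0.3333) = -0.4308
d' = z(H) − z(FA) = 0.2191 − (-0.4308) = 0.6499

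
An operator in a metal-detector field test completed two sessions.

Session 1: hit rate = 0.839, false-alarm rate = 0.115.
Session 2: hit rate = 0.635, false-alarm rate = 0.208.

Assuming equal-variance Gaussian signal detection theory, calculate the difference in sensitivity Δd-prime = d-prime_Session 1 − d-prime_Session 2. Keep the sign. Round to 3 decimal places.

Δd-prime = 1.032

Session 1: z(0.839) = 0.9904, z(0.115) = -1.2004, d' = 2.1908
Session 2: z(0.635) = 0.3451, z(0.208) = -0.8134, d' = 1.1585
Δd' = d'_Session 1 − d'_Session 2 = 2.1908 − 1.1585 = 1.0323
Session 1 has the higher sensitivity.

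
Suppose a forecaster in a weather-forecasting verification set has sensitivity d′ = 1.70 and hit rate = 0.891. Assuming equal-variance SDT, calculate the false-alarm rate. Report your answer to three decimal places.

z(hit rate) = z(0.891) = 1.2319
z(FA) = z(H) − d' = 1.2319 − 1.70 = -0.4681
false-alarm rate = Φ(-0.4681) = 0.3199

false-alarm rate = 0.320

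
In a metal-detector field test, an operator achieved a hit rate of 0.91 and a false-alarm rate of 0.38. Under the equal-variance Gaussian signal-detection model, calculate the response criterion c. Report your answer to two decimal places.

z(0.91) = 1.3408, z(0.38) = -0.3055
c = −½·[z(H) + z(FA)] = −0.5 × (1.3408 + (-0.3055)) = -0.51765

c = -0.52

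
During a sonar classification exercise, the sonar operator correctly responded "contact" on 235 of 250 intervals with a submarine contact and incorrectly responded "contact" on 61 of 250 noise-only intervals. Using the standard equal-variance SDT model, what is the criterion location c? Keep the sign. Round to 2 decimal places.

H = 235/250 = 0.9400
FA = 61/250 = 0.2440
Φ⁻¹(H) = 1.5548
Φ⁻¹(FA) = -0.6935
c = −½·[z(H) + z(FA)] = −0.5 × (1.5548 + (-0.6935)) = -0.43065

c = -0.43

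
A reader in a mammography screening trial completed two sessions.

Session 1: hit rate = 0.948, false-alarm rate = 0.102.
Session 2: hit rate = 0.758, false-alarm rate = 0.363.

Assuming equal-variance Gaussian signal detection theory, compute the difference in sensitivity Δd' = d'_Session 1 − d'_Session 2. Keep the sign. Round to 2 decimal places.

Session 1: z(0.948) = 1.626, z(0.102) = -1.270, d' = 2.896
Session 2: z(0.758) = 0.700, z(0.363) = -0.350, d' = 1.050
Δd' = d'_Session 1 − d'_Session 2 = 2.896 − 1.050 = 1.846
Session 1 has the higher sensitivity.

Δd' = 1.85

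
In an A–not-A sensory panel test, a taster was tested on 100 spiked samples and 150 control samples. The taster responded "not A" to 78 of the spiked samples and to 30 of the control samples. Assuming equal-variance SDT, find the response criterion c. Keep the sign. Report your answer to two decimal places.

c = 0.03

H = 78/100 = 0.7800
FA = 30/150 = 0.2000
Φ⁻¹(H) = 0.7722
Φ⁻¹(FA) = -0.8416
c = −½·[z(H) + z(FA)] = −0.5 × (0.7722 + (-0.8416)) = 0.0347
c > 0: the taster has a conservative response bias.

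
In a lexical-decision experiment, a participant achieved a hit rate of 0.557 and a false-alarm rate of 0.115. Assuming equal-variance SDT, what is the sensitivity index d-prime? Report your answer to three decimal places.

Φ⁻¹(H) = 0.1434
Φ⁻¹(FA) = -1.2004
d' = z(H) − z(FA) = 0.1434 − (-1.2004) = 1.3438

d-prime = 1.344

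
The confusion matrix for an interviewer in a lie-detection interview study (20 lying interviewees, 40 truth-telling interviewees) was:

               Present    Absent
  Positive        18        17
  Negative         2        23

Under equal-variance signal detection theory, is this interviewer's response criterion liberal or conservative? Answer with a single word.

z(H) = 1.282, z(FA) = -0.189
c = −½·(z(H) + z(FA)) = -0.5465
c < 0 → liberal criterion (biased toward responding “yes”).

liberal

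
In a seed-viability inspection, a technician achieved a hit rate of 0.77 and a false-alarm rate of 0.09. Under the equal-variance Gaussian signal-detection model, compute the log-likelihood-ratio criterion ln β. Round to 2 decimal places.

ln β = 0.63

z(H) = z(0.77) = 0.739
z(FA) = z(0.09) = -1.341
ln β = −½·[z(H)² − z(FA)²] = −0.5 × (0.546 − 1.798) = 0.626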